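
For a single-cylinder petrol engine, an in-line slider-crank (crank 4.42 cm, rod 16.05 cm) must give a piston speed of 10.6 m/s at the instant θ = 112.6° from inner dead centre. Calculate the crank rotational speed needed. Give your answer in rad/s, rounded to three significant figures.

For an in-line slider-crank, |v_piston| = rω|sinθ|·[1 + r cosθ/√(L² − r² sin²θ)].
With r = 0.0442 m, L = 0.1605 m, θ = 112.6°: the bracketed kinematic factor |dx/dθ| = 0.036341 m.
ω = v/|dx/dθ| = 10.6/0.036341 = 291.68 rad/s.

292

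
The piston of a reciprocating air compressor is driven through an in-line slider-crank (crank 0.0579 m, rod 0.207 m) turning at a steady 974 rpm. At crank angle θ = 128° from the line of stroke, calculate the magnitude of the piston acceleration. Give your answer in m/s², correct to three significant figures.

ω = 2π·974/60 = 102 rad/s
x(θ) = r cosθ + √(L² − r² sin²θ); with ω constant, a = ω²·d²x/dθ².
d²x/dθ² = −r cosθ − r²(cos2θ)/√u − r⁴ sin²2θ/(4u^{3/2}),  u = L² − r² sin²θ = 0.0407673 m².
Substituting r = 0.0579 m, L = 0.207 m, θ = 128°: d²x/dθ² = +0.039342 m.
a = ω²·d²x/dθ² = (102)²·(+0.039342) = +409.29 m/s²;  |a| = 409.29 m/s².

409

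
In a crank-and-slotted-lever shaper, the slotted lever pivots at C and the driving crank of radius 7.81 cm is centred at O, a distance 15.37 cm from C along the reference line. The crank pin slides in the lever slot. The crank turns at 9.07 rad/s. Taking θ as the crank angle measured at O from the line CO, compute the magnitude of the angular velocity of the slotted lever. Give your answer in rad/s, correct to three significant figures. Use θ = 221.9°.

2.17

ω = 9.07 rad/s
Crank pin A relative to C: A = (d + r cosθ, r sinθ); lever angle φ = atan2(r sinθ, d + r cosθ).
Differentiating tanφ: φ̇ = rω(d cosθ + r)/(d² + r² + 2dr cosθ).
d² + r² + 2dr cosθ = |CA|² = 0.0118539 m²;  d cosθ + r = -0.036301 m.
|ω_lever| = |0.0781·9.07·-0.036301| / 0.0118539 = 2.1693 rad/s.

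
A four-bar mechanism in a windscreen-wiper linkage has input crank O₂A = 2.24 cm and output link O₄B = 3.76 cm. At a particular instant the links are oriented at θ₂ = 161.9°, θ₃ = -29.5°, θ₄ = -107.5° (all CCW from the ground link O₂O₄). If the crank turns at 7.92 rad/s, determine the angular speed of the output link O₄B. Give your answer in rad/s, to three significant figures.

ω₂ = 7.92 rad/s
Differentiating the loop-closure r₂e^{iθ₂}+r₃e^{iθ₃}=r₁+r₄e^{iθ₄} gives r₂ω₂e^{iθ₂}+r₃ω₃e^{iθ₃}=r₄ω₄e^{iθ₄}.
Eliminating the other unknown: ω₄ = r₂ω₂ sin(θ₂−θ₃) / [r₄ sin(θ₄−θ₃)].
Numerator sine = -0.19766; denominator sine = -0.97815.
Result = 0.0224·7.92·(-0.19766) / (0.0376·(-0.97815)) = +0.95344 rad/s; magnitude 0.95344 rad/s.

0.953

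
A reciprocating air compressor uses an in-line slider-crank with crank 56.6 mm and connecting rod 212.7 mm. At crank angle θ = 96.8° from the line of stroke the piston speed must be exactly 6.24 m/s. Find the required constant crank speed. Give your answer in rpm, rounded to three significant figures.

For an in-line slider-crank, |v_piston| = rω|sinθ|·[1 + r cosθ/√(L² − r² sin²θ)].
With r = 0.0566 m, L = 0.2127 m, θ = 96.8°: the bracketed kinematic factor |dx/dθ| = 0.054366 m.
ω = v/|dx/dθ| = 6.24/0.054366 = 114.78 rad/s.
N = 60ω/(2π) = 1096 rpm.

1100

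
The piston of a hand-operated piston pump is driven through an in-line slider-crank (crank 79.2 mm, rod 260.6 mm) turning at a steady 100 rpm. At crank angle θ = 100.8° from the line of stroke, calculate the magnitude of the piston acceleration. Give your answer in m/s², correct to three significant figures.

4.19

ω = 2π·100/60 = 10.47 rad/s
x(θ) = r cosθ + √(L² − r² sin²θ); with ω constant, a = ω²·d²x/dθ².
d²x/dθ² = −r cosθ − r²(cos2θ)/√u − r⁴ sin²2θ/(4u^{3/2}),  u = L² − r² sin²θ = 0.06186 m².
Substituting r = 0.0792 m, L = 0.2606 m, θ = 100.8°: d²x/dθ² = +0.038203 m.
a = ω²·d²x/dθ² = (10.47)²·(+0.038203) = +4.1894 m/s²;  |a| = 4.1894 m/s².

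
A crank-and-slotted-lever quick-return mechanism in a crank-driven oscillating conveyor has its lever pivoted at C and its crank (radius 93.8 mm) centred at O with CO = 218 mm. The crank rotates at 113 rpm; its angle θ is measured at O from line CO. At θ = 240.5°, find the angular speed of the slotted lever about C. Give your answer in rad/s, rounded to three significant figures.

ω = 11.83 rad/s (from 113 rpm).
Crank pin A relative to C: A = (d + r cosθ, r sinθ); lever angle φ = atan2(r sinθ, d + r cosθ).
Differentiating tanφ: φ̇ = rω(d cosθ + r)/(d² + r² + 2dr cosθ).
d² + r² + 2dr cosθ = |CA|² = 0.0361839 m²;  d cosθ + r = -0.013548 m.
|ω_lever| = |0.0938·11.83·-0.013548| / 0.0361839 = 0.4156 rad/s.

0.416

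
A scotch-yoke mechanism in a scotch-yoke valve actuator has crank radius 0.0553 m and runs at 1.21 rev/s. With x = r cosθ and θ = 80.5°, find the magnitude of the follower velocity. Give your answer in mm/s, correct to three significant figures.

ω = 7.603 rad/s (from 1.21 rev/s).
x = r cosθ ⇒ ẋ = −rω sinθ.
|v| = rω|sinθ| = 0.0553·7.603·|sin 80.5°| = 0.41466 m/s = 414.66 mm/s.

415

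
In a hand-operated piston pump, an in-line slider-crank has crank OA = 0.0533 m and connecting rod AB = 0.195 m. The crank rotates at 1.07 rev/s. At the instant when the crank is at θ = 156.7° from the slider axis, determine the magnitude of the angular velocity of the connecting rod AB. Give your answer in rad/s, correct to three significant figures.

ω = 6.723 rad/s (converted from 1.07 rev/s).
The rod makes angle φ with the slider axis where L sinφ = r sinθ; differentiating, L cosφ·φ̇ = r ω cosθ.
L cosφ = √(L² − r² sin²θ) = 0.19386 m.
|ω_rod| = r ω |cosθ| / √(L² − r² sin²θ) = 0.0533·6.723·0.91845/0.19386 = 1.6977 rad/s.

1.70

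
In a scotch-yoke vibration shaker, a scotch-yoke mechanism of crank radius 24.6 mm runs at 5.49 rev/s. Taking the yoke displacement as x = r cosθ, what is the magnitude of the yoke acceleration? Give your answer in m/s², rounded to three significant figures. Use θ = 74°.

ω = 34.49 rad/s (from 5.49 rev/s).
x = r cosθ ⇒ ẍ = −rω² cosθ (ω constant).
|a| = rω²|cosθ| = 0.0246·(34.49)²·|cos 74°| = 8.0682 m/s².

8.07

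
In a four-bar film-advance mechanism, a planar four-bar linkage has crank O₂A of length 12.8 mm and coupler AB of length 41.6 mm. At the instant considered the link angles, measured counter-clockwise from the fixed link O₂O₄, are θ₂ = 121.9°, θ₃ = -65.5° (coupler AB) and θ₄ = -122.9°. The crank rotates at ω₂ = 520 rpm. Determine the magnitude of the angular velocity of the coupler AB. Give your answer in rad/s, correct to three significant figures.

18.0

ω₂ = 54.45 rad/s (from 520 rpm).
Differentiating the loop-closure r₂e^{iθ₂}+r₃e^{iθ₃}=r₁+r₄e^{iθ₄} gives r₂ω₂e^{iθ₂}+r₃ω₃e^{iθ₃}=r₄ω₄e^{iθ₄}.
Eliminating the other unknown: ω₃ = r₂ω₂ sin(θ₄−θ₂) / [r₃ sin(θ₃−θ₄)].
Numerator sine = +0.90483; denominator sine = +0.84245.
Result = 0.0128·54.45·(+0.90483) / (0.0416·(+0.84245)) = +17.996 rad/s; magnitude 17.996 rad/s.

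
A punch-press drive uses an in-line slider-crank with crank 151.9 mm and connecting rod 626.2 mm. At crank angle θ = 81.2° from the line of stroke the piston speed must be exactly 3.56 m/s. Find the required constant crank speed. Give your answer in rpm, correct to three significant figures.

218

For an in-line slider-crank, |v_piston| = rω|sinθ|·[1 + r cosθ/√(L² − r² sin²θ)].
With r = 0.1519 m, L = 0.6262 m, θ = 81.2°: the bracketed kinematic factor |dx/dθ| = 0.15585 m.
ω = v/|dx/dθ| = 3.56/0.15585 = 22.842 rad/s.
N = 60ω/(2π) = 218.13 rpm.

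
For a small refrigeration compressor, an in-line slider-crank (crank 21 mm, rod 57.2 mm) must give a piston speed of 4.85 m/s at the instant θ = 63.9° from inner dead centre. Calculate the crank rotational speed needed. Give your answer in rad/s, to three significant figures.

220

For an in-line slider-crank, |v_piston| = rω|sinθ|·[1 + r cosθ/√(L² − r² sin²θ)].
With r = 0.021 m, L = 0.0572 m, θ = 63.9°: the bracketed kinematic factor |dx/dθ| = 0.022085 m.
ω = v/|dx/dθ| = 4.85/0.022085 = 219.61 rad/s.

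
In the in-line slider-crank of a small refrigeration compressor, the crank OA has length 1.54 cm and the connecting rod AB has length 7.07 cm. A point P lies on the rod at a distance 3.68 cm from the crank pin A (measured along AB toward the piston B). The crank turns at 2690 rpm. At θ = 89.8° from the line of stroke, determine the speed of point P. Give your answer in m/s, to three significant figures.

4.34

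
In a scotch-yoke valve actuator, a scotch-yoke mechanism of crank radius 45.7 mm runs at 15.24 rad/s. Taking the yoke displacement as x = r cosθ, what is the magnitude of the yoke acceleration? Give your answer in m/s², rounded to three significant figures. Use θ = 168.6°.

ω = 15.24 rad/s
x = r cosθ ⇒ ẍ = −rω² cosθ (ω constant).
|a| = rω²|cosθ| = 0.0457·(15.24)²·|cos 168.6°| = 10.405 m/s².

10.4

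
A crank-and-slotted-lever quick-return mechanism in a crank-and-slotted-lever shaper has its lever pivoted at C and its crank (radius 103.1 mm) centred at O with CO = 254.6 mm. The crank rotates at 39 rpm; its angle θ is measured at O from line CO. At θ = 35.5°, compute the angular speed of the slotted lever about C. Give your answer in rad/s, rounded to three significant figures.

ω = 4.084 rad/s (from 39 rpm).
Crank pin A relative to C: A = (d + r cosθ, r sinθ); lever angle φ = atan2(r sinθ, d + r cosθ).
Differentiating tanφ: φ̇ = rω(d cosθ + r)/(d² + r² + 2dr cosθ).
d² + r² + 2dr cosθ = |CA|² = 0.118191 m²;  d cosθ + r = +0.31037 m.
|ω_lever| = |0.1031·4.084·+0.31037| / 0.118191 = 1.1057 rad/s.

1.11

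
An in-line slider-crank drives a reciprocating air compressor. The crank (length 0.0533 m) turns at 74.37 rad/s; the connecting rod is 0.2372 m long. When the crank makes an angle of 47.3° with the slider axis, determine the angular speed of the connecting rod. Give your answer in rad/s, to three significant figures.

11.5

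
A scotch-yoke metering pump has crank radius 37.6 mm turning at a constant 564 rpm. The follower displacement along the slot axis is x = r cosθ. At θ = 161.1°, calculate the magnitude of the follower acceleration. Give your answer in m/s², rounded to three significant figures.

ω = 59.06 rad/s (from 564 rpm).
x = r cosθ ⇒ ẍ = −rω² cosθ (ω constant).
|a| = rω²|cosθ| = 0.0376·(59.06)²·|cos 161.1°| = 124.09 m/s².

124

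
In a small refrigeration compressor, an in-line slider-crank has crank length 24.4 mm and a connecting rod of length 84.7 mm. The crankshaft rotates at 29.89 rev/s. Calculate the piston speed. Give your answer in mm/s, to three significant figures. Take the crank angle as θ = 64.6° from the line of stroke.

4670

ω = 2π·29.9 = 187.8 rad/s
For an in-line slider-crank, x = r cosθ + √(L² − r² sin²θ), so v = −rω sinθ·[1 + r cosθ/√(L² − r² sin²θ)].
With r = 0.0244 m, L = 0.0847 m, θ = 64.6°: √(L² − r² sin²θ) = 0.081782 m.
v = −0.0244·187.8·0.90334·[1 + 0.0244·0.42894/0.081782] = -4.6692 m/s.
|v| = 4.6692 m/s = 4669.2 mm/s.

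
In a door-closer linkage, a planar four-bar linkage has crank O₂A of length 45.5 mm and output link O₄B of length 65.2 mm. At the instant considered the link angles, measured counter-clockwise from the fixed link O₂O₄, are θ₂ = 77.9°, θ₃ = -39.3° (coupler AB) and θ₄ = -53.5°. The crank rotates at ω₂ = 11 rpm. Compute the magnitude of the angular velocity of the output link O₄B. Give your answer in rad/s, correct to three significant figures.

2.91

ω₂ = 1.152 rad/s (from 11 rpm).
Differentiating the loop-closure r₂e^{iθ₂}+r₃e^{iθ₃}=r₁+r₄e^{iθ₄} gives r₂ω₂e^{iθ₂}+r₃ω₃e^{iθ₃}=r₄ω₄e^{iθ₄}.
Eliminating the other unknown: ω₄ = r₂ω₂ sin(θ₂−θ₃) / [r₄ sin(θ₄−θ₃)].
Numerator sine = +0.88942; denominator sine = -0.24531.
Result = 0.0455·1.152·(+0.88942) / (0.0652·(-0.24531)) = -2.9146 rad/s; magnitude 2.9146 rad/s.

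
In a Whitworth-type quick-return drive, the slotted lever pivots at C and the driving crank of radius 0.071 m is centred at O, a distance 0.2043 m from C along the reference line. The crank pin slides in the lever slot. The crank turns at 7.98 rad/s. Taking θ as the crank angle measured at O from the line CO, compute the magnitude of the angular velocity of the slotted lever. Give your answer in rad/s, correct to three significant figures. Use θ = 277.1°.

1.08

ω = 7.98 rad/s
Crank pin A relative to C: A = (d + r cosθ, r sinθ); lever angle φ = atan2(r sinθ, d + r cosθ).
Differentiating tanφ: φ̇ = rω(d cosθ + r)/(d² + r² + 2dr cosθ).
d² + r² + 2dr cosθ = |CA|² = 0.0503652 m²;  d cosθ + r = +0.096252 m.
|ω_lever| = |0.071·7.98·+0.096252| / 0.0503652 = 1.0828 rad/s.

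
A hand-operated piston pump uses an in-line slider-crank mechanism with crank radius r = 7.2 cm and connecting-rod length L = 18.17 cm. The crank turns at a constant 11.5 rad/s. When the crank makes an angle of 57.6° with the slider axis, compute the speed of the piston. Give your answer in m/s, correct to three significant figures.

0.857

ω = 11.5 rad/s
For an in-line slider-crank, x = r cosθ + √(L² − r² sin²θ), so v = −rω sinθ·[1 + r cosθ/√(L² − r² sin²θ)].
With r = 0.072 m, L = 0.1817 m, θ = 57.6°: √(L² − r² sin²θ) = 0.17123 m.
v = −0.072·11.5·0.84433·[1 + 0.072·0.53583/0.17123] = -0.85662 m/s.
|v| = 0.85662 m/s.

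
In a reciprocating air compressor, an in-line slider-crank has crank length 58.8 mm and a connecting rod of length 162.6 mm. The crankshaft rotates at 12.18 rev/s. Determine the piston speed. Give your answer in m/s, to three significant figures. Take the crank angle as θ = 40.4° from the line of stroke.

ω = 2π·12.2 = 76.53 rad/s
For an in-line slider-crank, x = r cosθ + √(L² − r² sin²θ), so v = −rω sinθ·[1 + r cosθ/√(L² − r² sin²θ)].
With r = 0.0588 m, L = 0.1626 m, θ = 40.4°: √(L² − r² sin²θ) = 0.15807 m.
v = −0.0588·76.53·0.64812·[1 + 0.0588·0.76154/0.15807] = -3.7427 m/s.
|v| = 3.7427 m/s.

3.74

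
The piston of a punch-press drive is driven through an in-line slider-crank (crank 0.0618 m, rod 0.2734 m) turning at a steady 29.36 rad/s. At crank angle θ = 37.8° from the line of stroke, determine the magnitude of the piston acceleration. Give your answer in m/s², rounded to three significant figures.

45.3

ω = 29.36 rad/s
x(θ) = r cosθ + √(L² − r² sin²θ); with ω constant, a = ω²·d²x/dθ².
d²x/dθ² = −r cosθ − r²(cos2θ)/√u − r⁴ sin²2θ/(4u^{3/2}),  u = L² − r² sin²θ = 0.0733128 m².
Substituting r = 0.0618 m, L = 0.2734 m, θ = 37.8°: d²x/dθ² = -0.052512 m.
a = ω²·d²x/dθ² = (29.36)²·(-0.052512) = -45.266 m/s²;  |a| = 45.266 m/s².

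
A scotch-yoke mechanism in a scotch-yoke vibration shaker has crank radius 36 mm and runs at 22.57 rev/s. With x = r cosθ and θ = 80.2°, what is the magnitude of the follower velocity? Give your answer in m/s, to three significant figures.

5.03

ω = 141.8 rad/s (from 22.57 rev/s).
x = r cosθ ⇒ ẋ = −rω sinθ.
|v| = rω|sinθ| = 0.036·141.8·|sin 80.2°| = 5.0307 m/s.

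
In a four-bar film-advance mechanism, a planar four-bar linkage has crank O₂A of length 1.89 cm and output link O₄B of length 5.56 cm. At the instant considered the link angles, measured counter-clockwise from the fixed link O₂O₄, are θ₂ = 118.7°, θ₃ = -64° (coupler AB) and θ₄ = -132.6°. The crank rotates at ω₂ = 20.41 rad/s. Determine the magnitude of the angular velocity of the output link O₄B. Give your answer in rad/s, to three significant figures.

ω₂ = 20.41 rad/s
Differentiating the loop-closure r₂e^{iθ₂}+r₃e^{iθ₃}=r₁+r₄e^{iθ₄} gives r₂ω₂e^{iθ₂}+r₃ω₃e^{iθ₃}=r₄ω₄e^{iθ₄}.
Eliminating the other unknown: ω₄ = r₂ω₂ sin(θ₂−θ₃) / [r₄ sin(θ₄−θ₃)].
Numerator sine = -0.04711; denominator sine = -0.93106.
Result = 0.0189·20.41·(-0.04711) / (0.0556·(-0.93106)) = +0.35102 rad/s; magnitude 0.35102 rad/s.

0.351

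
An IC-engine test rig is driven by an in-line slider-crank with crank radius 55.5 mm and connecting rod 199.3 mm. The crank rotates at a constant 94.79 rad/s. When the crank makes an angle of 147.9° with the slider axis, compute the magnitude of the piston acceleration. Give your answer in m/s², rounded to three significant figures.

359

ω = 94.79 rad/s
x(θ) = r cosθ + √(L² − r² sin²θ); with ω constant, a = ω²·d²x/dθ².
d²x/dθ² = −r cosθ − r²(cos2θ)/√u − r⁴ sin²2θ/(4u^{3/2}),  u = L² − r² sin²θ = 0.0388507 m².
Substituting r = 0.0555 m, L = 0.1993 m, θ = 147.9°: d²x/dθ² = +0.039963 m.
a = ω²·d²x/dθ² = (94.79)²·(+0.039963) = +359.07 m/s²;  |a| = 359.07 m/s².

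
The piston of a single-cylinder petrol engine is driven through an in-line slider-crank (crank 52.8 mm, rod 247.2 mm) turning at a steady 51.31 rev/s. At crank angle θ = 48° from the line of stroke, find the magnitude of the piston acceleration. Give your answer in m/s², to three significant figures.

ω = 2π·51.3 = 322.4 rad/s
x(θ) = r cosθ + √(L² − r² sin²θ); with ω constant, a = ω²·d²x/dθ².
d²x/dθ² = −r cosθ − r²(cos2θ)/√u − r⁴ sin²2θ/(4u^{3/2}),  u = L² − r² sin²θ = 0.0595682 m².
Substituting r = 0.0528 m, L = 0.2472 m, θ = 48°: d²x/dθ² = -0.034268 m.
a = ω²·d²x/dθ² = (322.4)²·(-0.034268) = -3561.7 m/s²;  |a| = 3561.7 m/s².

3560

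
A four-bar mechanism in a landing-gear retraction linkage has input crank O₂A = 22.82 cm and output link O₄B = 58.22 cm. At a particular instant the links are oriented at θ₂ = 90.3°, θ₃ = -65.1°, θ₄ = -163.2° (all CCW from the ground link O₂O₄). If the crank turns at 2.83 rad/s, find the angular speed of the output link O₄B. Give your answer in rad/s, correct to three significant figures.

ω₂ = 2.83 rad/s
Differentiating the loop-closure r₂e^{iθ₂}+r₃e^{iθ₃}=r₁+r₄e^{iθ₄} gives r₂ω₂e^{iθ₂}+r₃ω₃e^{iθ₃}=r₄ω₄e^{iθ₄}.
Eliminating the other unknown: ω₄ = r₂ω₂ sin(θ₂−θ₃) / [r₄ sin(θ₄−θ₃)].
Numerator sine = +0.41628; denominator sine = -0.99002.
Result = 0.2282·2.83·(+0.41628) / (0.5822·(-0.99002)) = -0.46641 rad/s; magnitude 0.46641 rad/s.

0.466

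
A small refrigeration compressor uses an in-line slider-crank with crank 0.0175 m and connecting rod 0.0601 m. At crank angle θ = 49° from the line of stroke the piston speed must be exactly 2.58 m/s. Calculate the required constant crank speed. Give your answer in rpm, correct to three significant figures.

1560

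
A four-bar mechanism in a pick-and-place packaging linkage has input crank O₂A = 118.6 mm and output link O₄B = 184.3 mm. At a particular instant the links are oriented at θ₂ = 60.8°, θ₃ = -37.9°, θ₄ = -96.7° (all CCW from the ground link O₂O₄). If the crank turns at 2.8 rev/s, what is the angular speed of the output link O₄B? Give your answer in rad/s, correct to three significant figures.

13.1

ω₂ = 17.59 rad/s (from 2.8 rev/s).
Differentiating the loop-closure r₂e^{iθ₂}+r₃e^{iθ₃}=r₁+r₄e^{iθ₄} gives r₂ω₂e^{iθ₂}+r₃ω₃e^{iθ₃}=r₄ω₄e^{iθ₄}.
Eliminating the other unknown: ω₄ = r₂ω₂ sin(θ₂−θ₃) / [r₄ sin(θ₄−θ₃)].
Numerator sine = +0.98849; denominator sine = -0.85536.
Result = 0.1186·17.59·(+0.98849) / (0.1843·(-0.85536)) = -13.083 rad/s; magnitude 13.083 rad/s.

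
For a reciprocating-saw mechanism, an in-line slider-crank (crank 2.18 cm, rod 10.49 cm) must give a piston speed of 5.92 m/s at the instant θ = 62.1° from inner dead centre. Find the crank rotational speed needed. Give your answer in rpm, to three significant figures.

For an in-line slider-crank, |v_piston| = rω|sinθ|·[1 + r cosθ/√(L² − r² sin²θ)].
With r = 0.0218 m, L = 0.1049 m, θ = 62.1°: the bracketed kinematic factor |dx/dθ| = 0.021172 m.
ω = v/|dx/dθ| = 5.92/0.021172 = 279.61 rad/s.
N = 60ω/(2π) = 2670.1 rpm.

2670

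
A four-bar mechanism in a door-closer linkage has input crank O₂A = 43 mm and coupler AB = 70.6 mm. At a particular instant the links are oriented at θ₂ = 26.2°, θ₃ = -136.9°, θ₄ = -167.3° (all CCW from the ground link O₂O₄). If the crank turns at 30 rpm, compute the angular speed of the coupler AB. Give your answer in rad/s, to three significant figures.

0.883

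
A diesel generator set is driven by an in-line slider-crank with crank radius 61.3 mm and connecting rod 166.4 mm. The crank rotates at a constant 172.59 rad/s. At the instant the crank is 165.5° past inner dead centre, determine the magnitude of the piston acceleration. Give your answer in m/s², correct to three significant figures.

1170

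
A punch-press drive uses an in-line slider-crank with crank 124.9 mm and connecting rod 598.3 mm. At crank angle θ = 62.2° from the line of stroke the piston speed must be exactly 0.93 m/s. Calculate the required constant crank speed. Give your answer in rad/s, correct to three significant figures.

For an in-line slider-crank, |v_piston| = rω|sinθ|·[1 + r cosθ/√(L² − r² sin²θ)].
With r = 0.1249 m, L = 0.5983 m, θ = 62.2°: the bracketed kinematic factor |dx/dθ| = 0.12143 m.
ω = v/|dx/dθ| = 0.93/0.12143 = 7.6588 rad/s.

7.66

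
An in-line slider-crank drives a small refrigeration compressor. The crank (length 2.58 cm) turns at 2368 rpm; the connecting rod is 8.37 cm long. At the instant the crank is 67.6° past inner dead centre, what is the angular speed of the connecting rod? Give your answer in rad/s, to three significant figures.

ω = 248 rad/s (converted from 2368 rpm).
The rod makes angle φ with the slider axis where L sinφ = r sinθ; differentiating, L cosφ·φ̇ = r ω cosθ.
L cosφ = √(L² − r² sin²θ) = 0.080229 m.
|ω_rod| = r ω |cosθ| / √(L² − r² sin²θ) = 0.0258·248·0.38107/0.080229 = 30.388 rad/s.

30.4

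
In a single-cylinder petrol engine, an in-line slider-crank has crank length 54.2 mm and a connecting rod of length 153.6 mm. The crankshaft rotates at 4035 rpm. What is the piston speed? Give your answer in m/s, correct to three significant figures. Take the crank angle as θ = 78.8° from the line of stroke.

24.1

ω = 2π·4035/60 = 422.5 rad/s
For an in-line slider-crank, x = r cosθ + √(L² − r² sin²θ), so v = −rω sinθ·[1 + r cosθ/√(L² − r² sin²θ)].
With r = 0.0542 m, L = 0.1536 m, θ = 78.8°: √(L² − r² sin²θ) = 0.1441 m.
v = −0.0542·422.5·0.98096·[1 + 0.0542·0.19423/0.1441] = -24.107 m/s.
|v| = 24.107 m/s.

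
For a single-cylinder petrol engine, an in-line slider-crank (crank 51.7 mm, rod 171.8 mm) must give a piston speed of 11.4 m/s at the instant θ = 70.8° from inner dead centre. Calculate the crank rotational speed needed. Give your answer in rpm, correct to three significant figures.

2020

For an in-line slider-crank, |v_piston| = rω|sinθ|·[1 + r cosθ/√(L² − r² sin²θ)].
With r = 0.0517 m, L = 0.1718 m, θ = 70.8°: the bracketed kinematic factor |dx/dθ| = 0.053864 m.
ω = v/|dx/dθ| = 11.4/0.053864 = 211.64 rad/s.
N = 60ω/(2π) = 2021.1 rpm.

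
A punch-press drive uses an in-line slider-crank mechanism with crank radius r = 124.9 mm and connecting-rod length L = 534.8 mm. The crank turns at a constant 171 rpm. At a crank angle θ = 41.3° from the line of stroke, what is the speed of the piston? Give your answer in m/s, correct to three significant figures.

ω = 2π·171/60 = 17.91 rad/s
For an in-line slider-crank, x = r cosθ + √(L² − r² sin²θ), so v = −rω sinθ·[1 + r cosθ/√(L² − r² sin²θ)].
With r = 0.1249 m, L = 0.5348 m, θ = 41.3°: √(L² − r² sin²θ) = 0.52841 m.
v = −0.1249·17.91·0.66000·[1 + 0.1249·0.75126/0.52841] = -1.7383 m/s.
|v| = 1.7383 m/s.

1.74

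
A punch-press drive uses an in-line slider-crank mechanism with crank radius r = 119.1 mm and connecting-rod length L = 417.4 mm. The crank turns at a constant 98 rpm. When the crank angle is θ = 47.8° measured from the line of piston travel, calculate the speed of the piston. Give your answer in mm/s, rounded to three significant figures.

1080

ω = 2π·98/60 = 10.26 rad/s
For an in-line slider-crank, x = r cosθ + √(L² − r² sin²θ), so v = −rω sinθ·[1 + r cosθ/√(L² − r² sin²θ)].
With r = 0.1191 m, L = 0.4174 m, θ = 47.8°: √(L² − r² sin²θ) = 0.40797 m.
v = −0.1191·10.26·0.74080·[1 + 0.1191·0.67172/0.40797] = -1.083 m/s.
|v| = 1.083 m/s = 1083 mm/s.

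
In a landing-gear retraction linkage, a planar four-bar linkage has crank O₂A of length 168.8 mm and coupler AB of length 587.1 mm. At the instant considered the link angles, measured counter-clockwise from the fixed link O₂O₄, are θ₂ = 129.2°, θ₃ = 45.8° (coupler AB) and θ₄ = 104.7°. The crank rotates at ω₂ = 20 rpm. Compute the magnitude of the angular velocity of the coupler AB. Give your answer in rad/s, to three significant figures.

ω₂ = 2.094 rad/s (from 20 rpm).
Differentiating the loop-closure r₂e^{iθ₂}+r₃e^{iθ₃}=r₁+r₄e^{iθ₄} gives r₂ω₂e^{iθ₂}+r₃ω₃e^{iθ₃}=r₄ω₄e^{iθ₄}.
Eliminating the other unknown: ω₃ = r₂ω₂ sin(θ₄−θ₂) / [r₃ sin(θ₃−θ₄)].
Numerator sine = -0.41469; denominator sine = -0.85627.
Result = 0.1688·2.094·(-0.41469) / (0.5871·(-0.85627)) = +0.29163 rad/s; magnitude 0.29163 rad/s.

0.292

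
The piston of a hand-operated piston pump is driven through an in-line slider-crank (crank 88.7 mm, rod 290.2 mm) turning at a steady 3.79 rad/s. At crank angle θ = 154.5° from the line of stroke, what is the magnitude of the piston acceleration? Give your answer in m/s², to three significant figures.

0.897

ω = 3.79 rad/s
x(θ) = r cosθ + √(L² − r² sin²θ); with ω constant, a = ω²·d²x/dθ².
d²x/dθ² = −r cosθ − r²(cos2θ)/√u − r⁴ sin²2θ/(4u^{3/2}),  u = L² − r² sin²θ = 0.0827578 m².
Substituting r = 0.0887 m, L = 0.2902 m, θ = 154.5°: d²x/dθ² = +0.062455 m.
a = ω²·d²x/dθ² = (3.79)²·(+0.062455) = +0.89712 m/s²;  |a| = 0.89712 m/s².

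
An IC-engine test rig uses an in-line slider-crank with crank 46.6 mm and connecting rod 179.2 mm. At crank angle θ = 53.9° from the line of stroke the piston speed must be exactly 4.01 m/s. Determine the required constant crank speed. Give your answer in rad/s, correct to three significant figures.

For an in-line slider-crank, |v_piston| = rω|sinθ|·[1 + r cosθ/√(L² − r² sin²θ)].
With r = 0.0466 m, L = 0.1792 m, θ = 53.9°: the bracketed kinematic factor |dx/dθ| = 0.043553 m.
ω = v/|dx/dθ| = 4.01/0.043553 = 92.072 rad/s.

92.1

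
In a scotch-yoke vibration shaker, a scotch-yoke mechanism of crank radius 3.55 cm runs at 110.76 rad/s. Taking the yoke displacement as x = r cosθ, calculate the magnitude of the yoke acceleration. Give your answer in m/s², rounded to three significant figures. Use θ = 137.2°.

320

ω = 110.8 rad/s
x = r cosθ ⇒ ẍ = −rω² cosθ (ω constant).
|a| = rω²|cosθ| = 0.0355·(110.8)²·|cos 137.2°| = 319.54 m/s².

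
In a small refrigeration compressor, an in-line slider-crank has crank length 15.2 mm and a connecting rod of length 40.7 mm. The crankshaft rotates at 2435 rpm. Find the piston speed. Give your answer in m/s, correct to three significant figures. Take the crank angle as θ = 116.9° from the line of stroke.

2.84

ω = 2π·2435/60 = 255 rad/s
For an in-line slider-crank, x = r cosθ + √(L² − r² sin²θ), so v = −rω sinθ·[1 + r cosθ/√(L² − r² sin²θ)].
With r = 0.0152 m, L = 0.0407 m, θ = 116.9°: √(L² − r² sin²θ) = 0.038376 m.
v = −0.0152·255·0.89180·[1 + 0.0152·-0.45243/0.038376] = -2.8371 m/s.
|v| = 2.8371 m/s.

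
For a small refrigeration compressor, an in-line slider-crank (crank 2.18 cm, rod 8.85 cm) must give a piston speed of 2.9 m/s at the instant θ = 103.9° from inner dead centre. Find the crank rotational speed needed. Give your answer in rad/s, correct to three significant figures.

For an in-line slider-crank, |v_piston| = rω|sinθ|·[1 + r cosθ/√(L² − r² sin²θ)].
With r = 0.0218 m, L = 0.0885 m, θ = 103.9°: the bracketed kinematic factor |dx/dθ| = 0.019872 m.
ω = v/|dx/dθ| = 2.9/0.019872 = 145.93 rad/s.

146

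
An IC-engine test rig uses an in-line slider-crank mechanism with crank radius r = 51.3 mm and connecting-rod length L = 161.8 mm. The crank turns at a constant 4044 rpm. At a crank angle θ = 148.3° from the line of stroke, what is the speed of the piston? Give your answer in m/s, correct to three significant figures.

8.29

ω = 2π·4044/60 = 423.5 rad/s
For an in-line slider-crank, x = r cosθ + √(L² − r² sin²θ), so v = −rω sinθ·[1 + r cosθ/√(L² − r² sin²θ)].
With r = 0.0513 m, L = 0.1618 m, θ = 148.3°: √(L² − r² sin²θ) = 0.15954 m.
v = −0.0513·423.5·0.52547·[1 + 0.0513·-0.85081/0.15954] = -8.2927 m/s.
|v| = 8.2927 m/s.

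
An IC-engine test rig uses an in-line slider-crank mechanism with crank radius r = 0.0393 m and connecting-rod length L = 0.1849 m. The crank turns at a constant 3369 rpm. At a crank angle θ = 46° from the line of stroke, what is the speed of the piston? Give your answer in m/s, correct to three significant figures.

ω = 2π·3369/60 = 352.8 rad/s
For an in-line slider-crank, x = r cosθ + √(L² − r² sin²θ), so v = −rω sinθ·[1 + r cosθ/√(L² − r² sin²θ)].
With r = 0.0393 m, L = 0.1849 m, θ = 46°: √(L² − r² sin²θ) = 0.18273 m.
v = −0.0393·352.8·0.71934·[1 + 0.0393·0.69466/0.18273] = -11.464 m/s.
|v| = 11.464 m/s.

11.5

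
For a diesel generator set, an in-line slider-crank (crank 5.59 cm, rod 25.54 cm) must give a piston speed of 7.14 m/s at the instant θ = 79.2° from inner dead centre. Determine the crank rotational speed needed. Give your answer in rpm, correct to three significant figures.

1190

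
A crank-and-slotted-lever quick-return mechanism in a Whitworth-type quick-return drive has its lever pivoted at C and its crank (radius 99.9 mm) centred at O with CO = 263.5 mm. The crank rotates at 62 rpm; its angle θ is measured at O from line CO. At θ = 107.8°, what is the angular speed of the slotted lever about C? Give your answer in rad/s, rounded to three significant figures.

0.198

ω = 6.493 rad/s (from 62 rpm).
Crank pin A relative to C: A = (d + r cosθ, r sinθ); lever angle φ = atan2(r sinθ, d + r cosθ).
Differentiating tanφ: φ̇ = rω(d cosθ + r)/(d² + r² + 2dr cosθ).
d² + r² + 2dr cosθ = |CA|² = 0.0633182 m²;  d cosθ + r = +0.019349 m.
|ω_lever| = |0.0999·6.493·+0.019349| / 0.0633182 = 0.19821 rad/s.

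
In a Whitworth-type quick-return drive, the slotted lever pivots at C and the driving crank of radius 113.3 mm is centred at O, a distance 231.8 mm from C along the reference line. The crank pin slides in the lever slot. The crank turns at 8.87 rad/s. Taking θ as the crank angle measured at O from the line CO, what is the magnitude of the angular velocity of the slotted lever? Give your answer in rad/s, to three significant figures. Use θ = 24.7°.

2.85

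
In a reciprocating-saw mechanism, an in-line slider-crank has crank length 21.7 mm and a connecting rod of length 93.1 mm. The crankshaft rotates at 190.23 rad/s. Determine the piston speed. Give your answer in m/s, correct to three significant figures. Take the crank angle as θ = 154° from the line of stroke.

1.43

ω = 190.2 rad/s
For an in-line slider-crank, x = r cosθ + √(L² − r² sin²θ), so v = −rω sinθ·[1 + r cosθ/√(L² − r² sin²θ)].
With r = 0.0217 m, L = 0.0931 m, θ = 154°: √(L² − r² sin²θ) = 0.092613 m.
v = −0.0217·190.2·0.43837·[1 + 0.0217·-0.89879/0.092613] = -1.4285 m/s.
|v| = 1.4285 m/s.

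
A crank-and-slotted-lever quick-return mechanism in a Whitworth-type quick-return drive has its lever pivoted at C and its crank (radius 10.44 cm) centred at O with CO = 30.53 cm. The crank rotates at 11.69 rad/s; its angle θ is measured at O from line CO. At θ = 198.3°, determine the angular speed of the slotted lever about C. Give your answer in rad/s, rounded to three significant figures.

ω = 11.69 rad/s
Crank pin A relative to C: A = (d + r cosθ, r sinθ); lever angle φ = atan2(r sinθ, d + r cosθ).
Differentiating tanφ: φ̇ = rω(d cosθ + r)/(d² + r² + 2dr cosθ).
d² + r² + 2dr cosθ = |CA|² = 0.0435848 m²;  d cosθ + r = -0.18546 m.
|ω_lever| = |0.1044·11.69·-0.18546| / 0.0435848 = 5.1931 rad/s.

5.19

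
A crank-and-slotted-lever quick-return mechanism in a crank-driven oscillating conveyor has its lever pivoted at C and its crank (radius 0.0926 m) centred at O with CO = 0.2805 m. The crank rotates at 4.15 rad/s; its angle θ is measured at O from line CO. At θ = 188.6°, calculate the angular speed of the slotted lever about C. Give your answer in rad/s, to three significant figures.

ω = 4.15 rad/s
Crank pin A relative to C: A = (d + r cosθ, r sinθ); lever angle φ = atan2(r sinθ, d + r cosθ).
Differentiating tanφ: φ̇ = rω(d cosθ + r)/(d² + r² + 2dr cosθ).
d² + r² + 2dr cosθ = |CA|² = 0.0358905 m²;  d cosθ + r = -0.18475 m.
|ω_lever| = |0.0926·4.15·-0.18475| / 0.0358905 = 1.9781 rad/s.

1.98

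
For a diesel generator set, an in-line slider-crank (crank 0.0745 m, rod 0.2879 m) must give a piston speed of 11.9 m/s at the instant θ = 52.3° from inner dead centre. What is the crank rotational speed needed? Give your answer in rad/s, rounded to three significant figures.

For an in-line slider-crank, |v_piston| = rω|sinθ|·[1 + r cosθ/√(L² − r² sin²θ)].
With r = 0.0745 m, L = 0.2879 m, θ = 52.3°: the bracketed kinematic factor |dx/dθ| = 0.068476 m.
ω = v/|dx/dθ| = 11.9/0.068476 = 173.78 rad/s.

174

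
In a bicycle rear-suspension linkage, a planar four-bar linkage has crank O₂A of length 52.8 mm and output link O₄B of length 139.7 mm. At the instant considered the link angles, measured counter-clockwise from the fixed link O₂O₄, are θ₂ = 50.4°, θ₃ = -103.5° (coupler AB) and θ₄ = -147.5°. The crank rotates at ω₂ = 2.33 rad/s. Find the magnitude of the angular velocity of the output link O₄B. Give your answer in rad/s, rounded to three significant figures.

0.558

ω₂ = 2.33 rad/s
Differentiating the loop-closure r₂e^{iθ₂}+r₃e^{iθ₃}=r₁+r₄e^{iθ₄} gives r₂ω₂e^{iθ₂}+r₃ω₃e^{iθ₃}=r₄ω₄e^{iθ₄}.
Eliminating the other unknown: ω₄ = r₂ω₂ sin(θ₂−θ₃) / [r₄ sin(θ₄−θ₃)].
Numerator sine = +0.43994; denominator sine = -0.69466.
Result = 0.0528·2.33·(+0.43994) / (0.1397·(-0.69466)) = -0.55772 rad/s; magnitude 0.55772 rad/s.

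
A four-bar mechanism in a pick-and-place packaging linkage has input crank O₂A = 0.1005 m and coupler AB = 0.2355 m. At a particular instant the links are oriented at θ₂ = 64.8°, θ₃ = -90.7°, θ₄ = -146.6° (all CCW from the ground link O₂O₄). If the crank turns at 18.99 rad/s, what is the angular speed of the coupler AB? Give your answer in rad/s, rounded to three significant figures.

5.10

ω₂ = 18.99 rad/s
Differentiating the loop-closure r₂e^{iθ₂}+r₃e^{iθ₃}=r₁+r₄e^{iθ₄} gives r₂ω₂e^{iθ₂}+r₃ω₃e^{iθ₃}=r₄ω₄e^{iθ₄}.
Eliminating the other unknown: ω₃ = r₂ω₂ sin(θ₄−θ₂) / [r₃ sin(θ₃−θ₄)].
Numerator sine = +0.52101; denominator sine = +0.82806.
Result = 0.1005·18.99·(+0.52101) / (0.2355·(+0.82806)) = +5.099 rad/s; magnitude 5.099 rad/s.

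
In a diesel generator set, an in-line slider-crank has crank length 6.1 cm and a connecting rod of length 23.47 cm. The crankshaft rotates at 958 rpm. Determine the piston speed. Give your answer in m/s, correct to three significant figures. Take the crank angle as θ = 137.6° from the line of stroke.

ω = 2π·958/60 = 100.3 rad/s
For an in-line slider-crank, x = r cosθ + √(L² − r² sin²θ), so v = −rω sinθ·[1 + r cosθ/√(L² − r² sin²θ)].
With r = 0.061 m, L = 0.2347 m, θ = 137.6°: √(L² − r² sin²θ) = 0.23107 m.
v = −0.061·100.3·0.67430·[1 + 0.061·-0.73846/0.23107] = -3.322 m/s.
|v| = 3.322 m/s.

3.32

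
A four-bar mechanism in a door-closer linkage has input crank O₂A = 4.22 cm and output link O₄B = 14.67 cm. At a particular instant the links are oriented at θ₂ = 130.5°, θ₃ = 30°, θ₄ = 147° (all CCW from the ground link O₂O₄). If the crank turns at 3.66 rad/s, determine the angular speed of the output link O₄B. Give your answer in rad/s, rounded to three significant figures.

1.16

ω₂ = 3.66 rad/s
Differentiating the loop-closure r₂e^{iθ₂}+r₃e^{iθ₃}=r₁+r₄e^{iθ₄} gives r₂ω₂e^{iθ₂}+r₃ω₃e^{iθ₃}=r₄ω₄e^{iθ₄}.
Eliminating the other unknown: ω₄ = r₂ω₂ sin(θ₂−θ₃) / [r₄ sin(θ₄−θ₃)].
Numerator sine = +0.98325; denominator sine = +0.89101.
Result = 0.0422·3.66·(+0.98325) / (0.1467·(+0.89101)) = +1.1618 rad/s; magnitude 1.1618 rad/s.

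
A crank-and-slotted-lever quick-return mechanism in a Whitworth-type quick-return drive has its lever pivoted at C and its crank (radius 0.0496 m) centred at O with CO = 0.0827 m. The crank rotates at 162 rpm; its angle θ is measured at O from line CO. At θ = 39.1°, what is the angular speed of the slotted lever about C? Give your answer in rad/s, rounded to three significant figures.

6.11

ω = 16.96 rad/s (from 162 rpm).
Crank pin A relative to C: A = (d + r cosθ, r sinθ); lever angle φ = atan2(r sinθ, d + r cosθ).
Differentiating tanφ: φ̇ = rω(d cosθ + r)/(d² + r² + 2dr cosθ).
d² + r² + 2dr cosθ = |CA|² = 0.015666 m²;  d cosθ + r = +0.11378 m.
|ω_lever| = |0.0496·16.96·+0.11378| / 0.015666 = 6.1112 rad/s.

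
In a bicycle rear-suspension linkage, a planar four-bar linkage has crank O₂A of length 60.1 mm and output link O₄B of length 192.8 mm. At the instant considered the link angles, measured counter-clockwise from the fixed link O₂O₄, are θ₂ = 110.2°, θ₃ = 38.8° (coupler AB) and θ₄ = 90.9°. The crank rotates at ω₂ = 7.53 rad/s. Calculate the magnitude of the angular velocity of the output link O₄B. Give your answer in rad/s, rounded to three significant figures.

ω₂ = 7.53 rad/s
Differentiating the loop-closure r₂e^{iθ₂}+r₃e^{iθ₃}=r₁+r₄e^{iθ₄} gives r₂ω₂e^{iθ₂}+r₃ω₃e^{iθ₃}=r₄ω₄e^{iθ₄}.
Eliminating the other unknown: ω₄ = r₂ω₂ sin(θ₂−θ₃) / [r₄ sin(θ₄−θ₃)].
Numerator sine = +0.94777; denominator sine = +0.78908.
Result = 0.0601·7.53·(+0.94777) / (0.1928·(+0.78908)) = +2.8193 rad/s; magnitude 2.8193 rad/s.

2.82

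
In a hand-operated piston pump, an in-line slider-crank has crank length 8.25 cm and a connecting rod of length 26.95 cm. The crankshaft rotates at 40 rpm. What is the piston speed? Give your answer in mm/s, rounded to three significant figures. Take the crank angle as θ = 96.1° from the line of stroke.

ω = 2π·40/60 = 4.189 rad/s
For an in-line slider-crank, x = r cosθ + √(L² − r² sin²θ), so v = −rω sinθ·[1 + r cosθ/√(L² − r² sin²θ)].
With r = 0.0825 m, L = 0.2695 m, θ = 96.1°: √(L² − r² sin²θ) = 0.25671 m.
v = −0.0825·4.189·0.99434·[1 + 0.0825·-0.10626/0.25671] = -0.33188 m/s.
|v| = 0.33188 m/s = 331.88 mm/s.

332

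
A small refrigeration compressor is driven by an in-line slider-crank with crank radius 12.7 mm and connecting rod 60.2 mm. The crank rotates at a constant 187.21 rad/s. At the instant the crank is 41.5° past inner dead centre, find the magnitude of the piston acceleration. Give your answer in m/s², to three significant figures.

ω = 187.2 rad/s
x(θ) = r cosθ + √(L² − r² sin²θ); with ω constant, a = ω²·d²x/dθ².
d²x/dθ² = −r cosθ − r²(cos2θ)/√u − r⁴ sin²2θ/(4u^{3/2}),  u = L² − r² sin²θ = 0.00355322 m².
Substituting r = 0.0127 m, L = 0.0602 m, θ = 41.5°: d²x/dθ² = -0.0098717 m.
a = ω²·d²x/dθ² = (187.2)²·(-0.0098717) = -345.98 m/s²;  |a| = 345.98 m/s².

346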